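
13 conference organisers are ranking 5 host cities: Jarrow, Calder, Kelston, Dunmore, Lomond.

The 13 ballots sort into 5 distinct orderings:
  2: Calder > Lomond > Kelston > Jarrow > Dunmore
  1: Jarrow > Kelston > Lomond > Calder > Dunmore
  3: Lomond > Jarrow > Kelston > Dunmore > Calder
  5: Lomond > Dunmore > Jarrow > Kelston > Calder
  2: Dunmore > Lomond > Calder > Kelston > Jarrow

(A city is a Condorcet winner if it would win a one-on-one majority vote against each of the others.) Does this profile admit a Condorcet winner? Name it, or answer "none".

Lomond

Pairwise majorities:
Jarrow vs Calder: Jarrow, 9–4.
Jarrow vs Kelston: Jarrow, 9–4.
Jarrow vs Dunmore: Dunmore, 7–6.
Jarrow vs Lomond: Lomond, 12–1.
Calder–Kelston: Kelston 9–4.
Calder vs Dunmore: Dunmore, 10–3.
Calder vs Lomond: Lomond, 11–2.
Kelston vs Dunmore: Dunmore wins 7–6.
Kelston–Lomond: Lomond 12–1.
Dunmore vs Lomond: Lomond, 11–2.
Lomond defeats every rival head-to-head and is the Condorcet winner.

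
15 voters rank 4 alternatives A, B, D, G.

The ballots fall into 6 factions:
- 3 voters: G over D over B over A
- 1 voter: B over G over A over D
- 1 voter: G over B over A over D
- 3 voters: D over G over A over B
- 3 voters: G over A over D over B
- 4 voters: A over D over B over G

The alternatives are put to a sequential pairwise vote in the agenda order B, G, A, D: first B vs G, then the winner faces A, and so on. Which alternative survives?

Round 1: B vs G — 5–10, G advances.
Round 2: G vs A — 11–4, G advances.
Round 3: G vs D — 8–7, G advances.
G survives the agenda.

G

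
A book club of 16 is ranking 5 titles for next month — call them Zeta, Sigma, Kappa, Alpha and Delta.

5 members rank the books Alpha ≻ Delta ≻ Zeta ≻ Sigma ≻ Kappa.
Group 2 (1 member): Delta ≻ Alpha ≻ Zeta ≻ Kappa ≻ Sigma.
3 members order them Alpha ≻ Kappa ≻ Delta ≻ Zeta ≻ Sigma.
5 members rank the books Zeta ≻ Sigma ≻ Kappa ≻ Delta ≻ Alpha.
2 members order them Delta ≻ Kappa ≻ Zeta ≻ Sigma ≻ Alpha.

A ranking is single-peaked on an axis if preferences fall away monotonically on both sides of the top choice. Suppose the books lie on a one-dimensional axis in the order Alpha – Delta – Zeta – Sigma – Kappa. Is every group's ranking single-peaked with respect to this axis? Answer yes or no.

Axis positions: Alpha=1, Delta=2, Zeta=3, Sigma=4, Kappa=5.
Group 1 (peak Alpha at position 1): ranking walks positions 1-2-3-4-5, expanding outward from the peak — single-peaked.
Group 2: ranking walks positions 2-1-3-5-4; Kappa is ranked above Sigma even though Sigma lies between Kappa and the peak Delta on the axis — preferences dip and rise again. Not single-peaked.
Group 3: ranking walks positions 1-5-2-3-4; Kappa is ranked above Delta even though Delta lies between Kappa and the peak Alpha on the axis — preferences dip and rise again. Not single-peaked.
Group 4 (peak Zeta at position 3): ranking walks positions 3-4-5-2-1, expanding outward from the peak — single-peaked.
Group 5: ranking walks positions 2-5-3-4-1; Kappa is ranked above Zeta even though Zeta lies between Kappa and the peak Delta on the axis — preferences dip and rise again. Not single-peaked.
Group 2 violates single-peakedness, so the profile is not single-peaked on this axis.

no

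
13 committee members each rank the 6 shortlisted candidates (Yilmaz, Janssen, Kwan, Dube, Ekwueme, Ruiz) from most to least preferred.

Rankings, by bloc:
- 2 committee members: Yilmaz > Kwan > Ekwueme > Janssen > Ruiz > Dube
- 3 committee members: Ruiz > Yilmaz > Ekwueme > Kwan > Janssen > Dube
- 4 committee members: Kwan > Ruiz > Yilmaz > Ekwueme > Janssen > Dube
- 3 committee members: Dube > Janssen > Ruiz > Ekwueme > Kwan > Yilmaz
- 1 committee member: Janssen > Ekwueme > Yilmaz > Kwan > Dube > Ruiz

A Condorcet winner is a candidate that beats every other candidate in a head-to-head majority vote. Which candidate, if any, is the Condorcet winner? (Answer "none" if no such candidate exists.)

none

Pairwise majorities:
Yilmaz vs Janssen: Yilmaz is ranked higher on 2+3+4 = 9 ballots, Janssen on 4. Yilmaz wins 9–4.
Yilmaz vs Kwan: Yilmaz is ranked higher on 2+3+1 = 6 ballots, Kwan on 7. Kwan wins 7–6.
Yilmaz vs Dube: Yilmaz is ranked higher on 2+3+4+1 = 10 ballots, Dube on 3. Yilmaz wins 10–3.
Yilmaz vs Ekwueme: 9 to 4, Yilmaz.
Yilmaz vs Ruiz: 3 to 10, Ruiz.
Janssen vs Kwan: 3+1 = 4 for Janssen, 9 for Kwan — Kwan by 9–4.
Janssen vs Dube: 2+3+4+1 = 10 for Janssen, 3 for Dube — Janssen by 10–3.
Janssen vs Ekwueme: 3+1 = 4 for Janssen, 9 for Ekwueme — Ekwueme by 9–4.
Janssen vs Ruiz: 6 to 7, Ruiz.
Kwan vs Dube: 2+3+4+1 = 10 for Kwan, 3 for Dube — Kwan by 10–3.
Kwan vs Ekwueme: Kwan is ranked higher on 2+4 = 6 ballots, Ekwueme on 7. Ekwueme wins 7–6.
Kwan vs Ruiz: 7 to 6, Kwan.
Dube vs Ekwueme: Dube is ranked higher on 3 ballots, Ekwueme on 10. Ekwueme wins 10–3.
Dube vs Ruiz: 3+1 = 4 for Dube, 9 for Ruiz — Ruiz by 9–4.
Ekwueme vs Ruiz: Ekwueme preferred on 2+1 = 3 ballots; Ruiz wins 10–3.
Every candidate loses at least once (Yilmaz loses to Kwan; Janssen loses to Yilmaz; Kwan loses to Ekwueme; Dube loses to Yilmaz; Ekwueme loses to Yilmaz; Ruiz loses to Kwan). The majority relation contains the cycle Yilmaz beats Ekwueme beats Kwan beats Yilmaz, so there is no Condorcet winner.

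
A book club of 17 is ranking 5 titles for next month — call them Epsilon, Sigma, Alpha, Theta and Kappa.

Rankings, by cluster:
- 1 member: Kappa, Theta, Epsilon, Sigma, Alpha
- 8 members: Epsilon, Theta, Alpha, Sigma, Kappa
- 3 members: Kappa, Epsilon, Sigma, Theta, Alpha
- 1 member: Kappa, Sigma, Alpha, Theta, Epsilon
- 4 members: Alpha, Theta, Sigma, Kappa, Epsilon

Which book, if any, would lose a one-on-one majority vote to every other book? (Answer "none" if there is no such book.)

Pairwise majorities:
Epsilon vs Sigma: 12 to 5, Epsilon.
Epsilon–Alpha: Epsilon 12–5.
Epsilon–Theta: Epsilon 11–6.
Epsilon vs Kappa: Epsilon preferred on 8 ballots; Kappa wins 9–8.
Sigma vs Alpha: Sigma is ranked higher on 1+3+1 = 5 ballots, Alpha on 12. Alpha wins 12–5.
Sigma vs Theta: Sigma is ranked higher on 3+1 = 4 ballots, Theta on 13. Theta wins 13–4.
Sigma vs Kappa: 12 to 5, Sigma.
Alpha vs Theta: Alpha is ranked higher on 1+4 = 5 ballots, Theta on 12. Theta wins 12–5.
Alpha vs Kappa: Alpha wins 12–5.
Theta vs Kappa: 12 to 5, Theta.
Each book has at least one pairwise win (Epsilon beats Sigma; Sigma beats Kappa; Alpha beats Sigma; Theta beats Sigma; Kappa beats Epsilon) — no Condorcet loser.

none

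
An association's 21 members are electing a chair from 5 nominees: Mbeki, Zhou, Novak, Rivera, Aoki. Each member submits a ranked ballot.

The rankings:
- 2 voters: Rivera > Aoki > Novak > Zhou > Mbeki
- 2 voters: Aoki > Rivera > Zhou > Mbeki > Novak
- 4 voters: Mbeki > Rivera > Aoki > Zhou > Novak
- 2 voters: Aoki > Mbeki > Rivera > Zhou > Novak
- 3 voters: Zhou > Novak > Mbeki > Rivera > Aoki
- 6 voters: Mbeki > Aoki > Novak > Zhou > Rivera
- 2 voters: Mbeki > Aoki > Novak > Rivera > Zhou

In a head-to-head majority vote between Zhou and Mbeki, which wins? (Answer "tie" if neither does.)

Ballots ranking Zhou above Mbeki: 2 + 2 + 3 = 7.
Ballots ranking Mbeki above Zhou: 21 − 7 = 14.
Mbeki wins the head-to-head 14–7.

Mbeki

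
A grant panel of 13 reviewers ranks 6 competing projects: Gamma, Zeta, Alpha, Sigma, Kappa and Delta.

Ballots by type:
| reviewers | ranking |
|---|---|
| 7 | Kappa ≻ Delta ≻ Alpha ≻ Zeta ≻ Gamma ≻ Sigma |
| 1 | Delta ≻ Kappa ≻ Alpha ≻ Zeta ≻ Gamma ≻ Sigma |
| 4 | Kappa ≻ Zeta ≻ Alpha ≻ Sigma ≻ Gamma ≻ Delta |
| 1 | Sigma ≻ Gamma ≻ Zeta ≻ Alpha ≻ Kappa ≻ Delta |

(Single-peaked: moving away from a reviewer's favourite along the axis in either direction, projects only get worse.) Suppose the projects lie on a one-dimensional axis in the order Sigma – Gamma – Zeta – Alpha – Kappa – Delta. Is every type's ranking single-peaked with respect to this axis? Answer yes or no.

no

Axis positions: Sigma=1, Gamma=2, Zeta=3, Alpha=4, Kappa=5, Delta=6.
Type 1 (peak Kappa at position 5): ranking walks positions 5-6-4-3-2-1, expanding outward from the peak — single-peaked.
Type 2 (peak Delta at position 6): ranking walks positions 6-5-4-3-2-1, expanding outward from the peak — single-peaked.
Type 3: ranking walks positions 5-3-4-1-2-6; Zeta is ranked above Alpha even though Alpha lies between Zeta and the peak Kappa on the axis — preferences dip and rise again. Not single-peaked.
Type 4 (peak Sigma at position 1): ranking walks positions 1-2-3-4-5-6, expanding outward from the peak — single-peaked.
Type 3 violates single-peakedness, so the profile is not single-peaked on this axis.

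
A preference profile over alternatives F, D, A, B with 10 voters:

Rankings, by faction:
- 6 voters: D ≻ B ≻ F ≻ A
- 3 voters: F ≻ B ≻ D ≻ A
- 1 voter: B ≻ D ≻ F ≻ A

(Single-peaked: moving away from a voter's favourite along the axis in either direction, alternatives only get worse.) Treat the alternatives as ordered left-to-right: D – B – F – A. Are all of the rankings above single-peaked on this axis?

Axis positions: D=1, B=2, F=3, A=4.
Faction 1 (peak D at position 1): ranking walks positions 1-2-3-4, expanding outward from the peak — single-peaked.
Faction 2 (peak F at position 3): ranking walks positions 3-2-1-4, expanding outward from the peak — single-peaked.
Faction 3 (peak B at position 2): ranking walks positions 2-1-3-4, expanding outward from the peak — single-peaked.
Every ranking is single-peaked on this axis.

yes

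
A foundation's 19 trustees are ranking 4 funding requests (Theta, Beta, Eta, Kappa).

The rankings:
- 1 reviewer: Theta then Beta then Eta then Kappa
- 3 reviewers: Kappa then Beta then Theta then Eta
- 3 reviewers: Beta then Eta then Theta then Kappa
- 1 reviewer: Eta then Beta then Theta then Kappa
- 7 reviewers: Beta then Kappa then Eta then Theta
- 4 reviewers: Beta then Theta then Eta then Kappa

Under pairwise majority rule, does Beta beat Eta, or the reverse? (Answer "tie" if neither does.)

Beta

Ballots ranking Beta above Eta: 1 + 3 + 3 + 7 + 4 = 18.
Ballots ranking Eta above Beta: 19 − 18 = 1.
Beta wins the head-to-head 18–1.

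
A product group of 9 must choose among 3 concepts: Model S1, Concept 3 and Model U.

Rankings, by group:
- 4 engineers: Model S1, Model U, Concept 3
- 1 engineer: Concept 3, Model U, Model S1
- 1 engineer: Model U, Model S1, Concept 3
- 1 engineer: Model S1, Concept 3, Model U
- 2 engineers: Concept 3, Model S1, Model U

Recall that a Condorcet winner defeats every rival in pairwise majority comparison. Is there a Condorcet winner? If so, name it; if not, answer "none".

Model S1

Head-to-head results (9 engineers):
Model S1 vs Concept 3: 4+1+1 = 6 for Model S1, 3 for Concept 3 — Model S1 by 6–3.
Model S1 vs Model U: Model S1 is ranked higher on 4+1+2 = 7 ballots, Model U on 2. Model S1 wins 7–2.
Concept 3 vs Model U: 4 to 5, Model U.
Model S1 wins every pairwise contest, so Model S1 is the Condorcet winner.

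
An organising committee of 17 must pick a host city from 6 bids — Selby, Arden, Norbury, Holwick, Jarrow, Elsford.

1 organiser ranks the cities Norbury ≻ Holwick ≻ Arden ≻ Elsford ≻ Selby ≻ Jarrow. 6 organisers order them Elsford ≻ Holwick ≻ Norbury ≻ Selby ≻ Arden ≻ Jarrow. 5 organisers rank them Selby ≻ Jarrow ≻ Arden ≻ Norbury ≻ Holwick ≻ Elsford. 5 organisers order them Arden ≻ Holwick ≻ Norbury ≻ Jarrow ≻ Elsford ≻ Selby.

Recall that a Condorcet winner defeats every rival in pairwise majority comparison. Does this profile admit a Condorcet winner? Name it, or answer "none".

Head-to-head results (17 organisers):
Selby vs Arden: Selby is ranked higher on 6+5 = 11 ballots, Arden on 6. Selby wins 11–6.
Selby vs Norbury: 5 for Selby, 12 for Norbury — Norbury by 12–5.
Selby vs Holwick: Selby is ranked higher on 5 ballots, Holwick on 12. Holwick wins 12–5.
Selby vs Jarrow: 1+6+5 = 12 for Selby, 5 for Jarrow — Selby by 12–5.
Selby vs Elsford: 5 for Selby, 12 for Elsford — Elsford by 12–5.
Arden vs Norbury: Arden preferred on 5+5 = 10 ballots; Arden wins 10–7.
Arden vs Holwick: Arden is ranked higher on 5+5 = 10 ballots, Holwick on 7. Arden wins 10–7.
Arden vs Jarrow: Arden preferred on 1+6+5 = 12 ballots; Arden wins 12–5.
Arden vs Elsford: Arden is ranked higher on 1+5+5 = 11 ballots, Elsford on 6. Arden wins 11–6.
Norbury vs Holwick: Norbury preferred on 1+5 = 6 ballots; Holwick wins 11–6.
Norbury vs Jarrow: 12 to 5, Norbury.
Norbury vs Elsford: Norbury preferred on 1+5+5 = 11 ballots; Norbury wins 11–6.
Holwick vs Jarrow: Holwick preferred on 1+6+5 = 12 ballots; Holwick wins 12–5.
Holwick vs Elsford: 11 to 6, Holwick.
Jarrow vs Elsford: 10 to 7, Jarrow.
Each city drops at least one matchup (Selby loses to Norbury; Arden loses to Selby; Norbury loses to Arden; Holwick loses to Arden; Jarrow loses to Selby; Elsford loses to Arden); the cycle Selby beats Arden beats Norbury beats Selby rules out a Condorcet winner.

none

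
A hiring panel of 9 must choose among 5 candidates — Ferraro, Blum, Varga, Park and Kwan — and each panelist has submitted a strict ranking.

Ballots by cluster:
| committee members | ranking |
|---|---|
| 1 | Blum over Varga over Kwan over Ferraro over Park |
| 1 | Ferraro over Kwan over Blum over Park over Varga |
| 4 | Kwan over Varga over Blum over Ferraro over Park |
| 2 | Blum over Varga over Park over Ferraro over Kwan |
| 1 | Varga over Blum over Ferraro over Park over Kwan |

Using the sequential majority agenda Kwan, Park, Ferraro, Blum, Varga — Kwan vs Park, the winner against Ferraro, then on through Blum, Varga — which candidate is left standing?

Round 1: Kwan vs Park — 6–3, Kwan advances.
Round 2: Kwan vs Ferraro — 5–4, Kwan advances.
Round 3: Kwan vs Blum — 5–4, Kwan advances.
Round 4: Kwan vs Varga — 5–4, Kwan advances.
Kwan survives the agenda.

Kwan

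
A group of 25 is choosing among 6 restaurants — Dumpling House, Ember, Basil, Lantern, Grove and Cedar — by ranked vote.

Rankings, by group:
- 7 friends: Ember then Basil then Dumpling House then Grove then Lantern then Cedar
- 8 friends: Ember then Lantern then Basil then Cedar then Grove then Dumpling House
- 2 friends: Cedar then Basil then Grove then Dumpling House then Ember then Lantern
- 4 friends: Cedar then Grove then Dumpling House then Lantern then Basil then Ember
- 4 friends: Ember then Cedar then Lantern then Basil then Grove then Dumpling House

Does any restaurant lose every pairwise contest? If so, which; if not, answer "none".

Head-to-head results (25 friends):
Dumpling House vs Ember: Ember, 19–6.
Dumpling House vs Basil: Dumpling House is ranked higher on 4 ballots, Basil on 21. Basil wins 21–4.
Dumpling House–Lantern: Dumpling House 13–12.
Dumpling House vs Grove: Grove wins 18–7.
Dumpling House vs Cedar: Dumpling House preferred on 7 ballots; Cedar wins 18–7.
Ember vs Basil: 7+8+4 = 19 for Ember, 6 for Basil — Ember by 19–6.
Ember vs Lantern: Ember is ranked higher on 7+8+2+4 = 21 ballots, Lantern on 4. Ember wins 21–4.
Ember–Grove: Ember 19–6.
Ember vs Cedar: 19 to 6, Ember.
Basil vs Lantern: 9 to 16, Lantern.
Basil vs Grove: Basil, 21–4.
Basil vs Cedar: 7+8 = 15 for Basil, 10 for Cedar — Basil by 15–10.
Lantern vs Grove: 12 to 13, Grove.
Lantern vs Cedar: Lantern is ranked higher on 7+8 = 15 ballots, Cedar on 10. Lantern wins 15–10.
Grove vs Cedar: Grove is ranked higher on 7 ballots, Cedar on 18. Cedar wins 18–7.
No restaurant is winless: Dumpling House beats Lantern; Ember beats Dumpling House; Basil beats Dumpling House; Lantern beats Basil; Grove beats Dumpling House; Cedar beats Dumpling House. There is no Condorcet loser.

none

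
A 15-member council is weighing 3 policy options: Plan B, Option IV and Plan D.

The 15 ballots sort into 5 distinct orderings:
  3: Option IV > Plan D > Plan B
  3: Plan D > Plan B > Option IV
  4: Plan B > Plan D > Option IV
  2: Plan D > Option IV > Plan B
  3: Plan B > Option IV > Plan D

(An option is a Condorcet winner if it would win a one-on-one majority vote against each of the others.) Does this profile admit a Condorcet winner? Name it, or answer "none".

Check each pair by majority over 15 ballots:
Plan B vs Option IV: Plan B is ranked higher on 3+4+3 = 10 ballots, Option IV on 5. Plan B wins 10–5.
Plan B vs Plan D: 7 to 8, Plan D.
Option IV vs Plan D: Option IV is ranked higher on 3+3 = 6 ballots, Plan D on 9. Plan D wins 9–6.
Plan D beats each of Plan B, Option IV — Plan D is the Condorcet winner.

Plan D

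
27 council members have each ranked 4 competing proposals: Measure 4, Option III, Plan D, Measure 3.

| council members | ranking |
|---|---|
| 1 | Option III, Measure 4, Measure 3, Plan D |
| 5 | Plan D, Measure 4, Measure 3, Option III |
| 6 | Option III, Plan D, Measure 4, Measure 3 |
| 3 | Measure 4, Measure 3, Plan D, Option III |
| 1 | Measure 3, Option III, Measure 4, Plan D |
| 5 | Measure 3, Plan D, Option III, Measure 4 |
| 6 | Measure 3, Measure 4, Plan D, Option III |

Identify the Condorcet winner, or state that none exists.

Check each pair by majority over 27 ballots:
Measure 4 vs Option III: 5+3+6 = 14 for Measure 4, 13 for Option III — Measure 4 by 14–13.
Measure 4 vs Plan D: 11 to 16, Plan D.
Measure 4 vs Measure 3: Measure 4 is ranked higher on 1+5+6+3 = 15 ballots, Measure 3 on 12. Measure 4 wins 15–12.
Option III vs Plan D: 1+6+1 = 8 for Option III, 19 for Plan D — Plan D by 19–8.
Option III vs Measure 3: 1+6 = 7 for Option III, 20 for Measure 3 — Measure 3 by 20–7.
Plan D vs Measure 3: 11 to 16, Measure 3.
No option is unbeaten: Measure 4 loses to Plan D; Option III loses to Measure 4; Plan D loses to Measure 3; Measure 3 loses to Measure 4. In particular Measure 4 beats Measure 3 beats Plan D beats Measure 4 is a majority cycle — no Condorcet winner exists.

none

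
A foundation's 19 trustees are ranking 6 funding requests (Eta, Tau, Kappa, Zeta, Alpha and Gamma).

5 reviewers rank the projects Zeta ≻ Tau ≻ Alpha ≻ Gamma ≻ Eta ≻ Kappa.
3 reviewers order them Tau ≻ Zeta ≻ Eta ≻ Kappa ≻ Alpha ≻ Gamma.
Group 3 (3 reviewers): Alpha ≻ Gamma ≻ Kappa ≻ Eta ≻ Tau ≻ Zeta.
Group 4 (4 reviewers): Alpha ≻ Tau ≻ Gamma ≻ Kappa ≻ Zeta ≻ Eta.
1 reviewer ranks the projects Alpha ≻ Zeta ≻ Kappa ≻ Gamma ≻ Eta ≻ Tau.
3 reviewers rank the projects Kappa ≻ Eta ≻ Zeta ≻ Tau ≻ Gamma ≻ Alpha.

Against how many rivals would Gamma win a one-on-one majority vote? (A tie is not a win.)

Gamma against each rival (19 reviewers):
Gamma vs Eta: 5+3+4+1 = 13 for Gamma, 6 for Eta — Gamma by 13–6.
Gamma vs Tau: Tau, 15–4.
Gamma vs Kappa: 12 to 7, Gamma.
Gamma vs Zeta: 7 to 12, Zeta.
Gamma–Alpha: Alpha 16–3.
Gamma beats Eta, Kappa; loses to Tau, Zeta, Alpha — 2 pairwise wins.

2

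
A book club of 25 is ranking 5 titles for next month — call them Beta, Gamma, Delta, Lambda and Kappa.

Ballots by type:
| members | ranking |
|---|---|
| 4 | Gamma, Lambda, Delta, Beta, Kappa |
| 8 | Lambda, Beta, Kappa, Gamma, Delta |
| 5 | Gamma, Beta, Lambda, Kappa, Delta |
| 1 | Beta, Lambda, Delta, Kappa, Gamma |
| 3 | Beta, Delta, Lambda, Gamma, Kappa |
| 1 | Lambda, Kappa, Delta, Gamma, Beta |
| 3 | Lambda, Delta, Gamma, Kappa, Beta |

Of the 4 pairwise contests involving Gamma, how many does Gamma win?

Gamma against each rival (25 members):
Gamma vs Beta: Gamma, 13–12.
Gamma vs Delta: Gamma wins 17–8.
Gamma vs Lambda: 4+5 = 9 for Gamma, 16 for Lambda — Lambda by 16–9.
Gamma–Kappa: Gamma 15–10.
Gamma beats Beta, Delta, Kappa; loses to Lambda — 3 pairwise wins.

3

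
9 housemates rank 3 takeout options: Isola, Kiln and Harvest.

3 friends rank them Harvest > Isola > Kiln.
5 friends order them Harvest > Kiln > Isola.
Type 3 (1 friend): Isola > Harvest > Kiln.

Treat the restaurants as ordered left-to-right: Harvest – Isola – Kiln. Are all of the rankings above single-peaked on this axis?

Axis positions: Harvest=1, Isola=2, Kiln=3.
Type 1 (peak Harvest at position 1): ranking walks positions 1-2-3, expanding outward from the peak — single-peaked.
Type 2: ranking walks positions 1-3-2; Kiln is ranked above Isola even though Isola lies between Kiln and the peak Harvest on the axis — preferences dip and rise again. Not single-peaked.
Type 3 (peak Isola at position 2): ranking walks positions 2-1-3, expanding outward from the peak — single-peaked.
Type 2 violates single-peakedness, so the profile is not single-peaked on this axis.

no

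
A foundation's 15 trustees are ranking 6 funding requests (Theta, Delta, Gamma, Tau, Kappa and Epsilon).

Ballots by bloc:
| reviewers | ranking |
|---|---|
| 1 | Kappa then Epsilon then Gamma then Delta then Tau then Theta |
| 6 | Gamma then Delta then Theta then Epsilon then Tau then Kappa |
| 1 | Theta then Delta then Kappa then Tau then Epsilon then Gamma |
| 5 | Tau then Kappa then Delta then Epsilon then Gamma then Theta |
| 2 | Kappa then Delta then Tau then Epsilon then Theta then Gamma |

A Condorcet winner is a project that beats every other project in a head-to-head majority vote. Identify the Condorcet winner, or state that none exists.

Pairwise majorities:
Theta vs Delta: 1 for Theta, 14 for Delta — Delta by 14–1.
Theta vs Gamma: Theta preferred on 1+2 = 3 ballots; Gamma wins 12–3.
Theta vs Tau: Theta preferred on 6+1 = 7 ballots; Tau wins 8–7.
Theta vs Kappa: 7 to 8, Kappa.
Theta vs Epsilon: Theta is ranked higher on 6+1 = 7 ballots, Epsilon on 8. Epsilon wins 8–7.
Delta vs Gamma: 8 to 7, Delta.
Delta vs Tau: 1+6+1+2 = 10 for Delta, 5 for Tau — Delta by 10–5.
Delta vs Kappa: Delta is ranked higher on 6+1 = 7 ballots, Kappa on 8. Kappa wins 8–7.
Delta vs Epsilon: 14 to 1, Delta.
Gamma vs Tau: 1+6 = 7 for Gamma, 8 for Tau — Tau by 8–7.
Gamma vs Kappa: Gamma preferred on 6 ballots; Kappa wins 9–6.
Gamma vs Epsilon: Gamma preferred on 6 ballots; Epsilon wins 9–6.
Tau vs Kappa: 6+5 = 11 for Tau, 4 for Kappa — Tau by 11–4.
Tau vs Epsilon: 8 to 7, Tau.
Kappa vs Epsilon: 1+1+5+2 = 9 for Kappa, 6 for Epsilon — Kappa by 9–6.
No project is unbeaten: Theta loses to Delta; Delta loses to Kappa; Gamma loses to Delta; Tau loses to Delta; Kappa loses to Tau; Epsilon loses to Delta. In particular Delta > Tau > Kappa > Delta is a majority cycle — no Condorcet winner exists.

none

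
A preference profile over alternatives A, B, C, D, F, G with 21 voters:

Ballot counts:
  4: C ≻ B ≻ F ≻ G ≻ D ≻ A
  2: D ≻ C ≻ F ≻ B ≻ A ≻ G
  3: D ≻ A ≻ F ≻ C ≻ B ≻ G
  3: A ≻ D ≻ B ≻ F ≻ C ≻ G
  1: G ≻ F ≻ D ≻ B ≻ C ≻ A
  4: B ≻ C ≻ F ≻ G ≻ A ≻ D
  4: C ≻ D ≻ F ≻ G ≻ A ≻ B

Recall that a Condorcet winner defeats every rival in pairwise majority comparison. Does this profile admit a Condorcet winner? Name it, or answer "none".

C

Head-to-head results (21 voters):
A vs B: A is ranked higher on 3+3+4 = 10 ballots, B on 11. B wins 11–10.
A vs C: 6 to 15, C.
A vs D: D, 14–7.
A vs F: F, 15–6.
A vs G: 8 to 13, G.
B vs C: 3+1+4 = 8 for B, 13 for C — C by 13–8.
B–D: D 13–8.
B vs F: 4+3+4 = 11 for B, 10 for F — B by 11–10.
B vs G: B preferred on 4+2+3+3+4 = 16 ballots; B wins 16–5.
C vs D: 12 to 9, C.
C vs F: 14 to 7, C.
C vs G: 20 to 1, C.
D vs F: D wins 12–9.
D vs G: D wins 12–9.
F vs G: F wins 20–1.
C defeats every rival head-to-head and is the Condorcet winner.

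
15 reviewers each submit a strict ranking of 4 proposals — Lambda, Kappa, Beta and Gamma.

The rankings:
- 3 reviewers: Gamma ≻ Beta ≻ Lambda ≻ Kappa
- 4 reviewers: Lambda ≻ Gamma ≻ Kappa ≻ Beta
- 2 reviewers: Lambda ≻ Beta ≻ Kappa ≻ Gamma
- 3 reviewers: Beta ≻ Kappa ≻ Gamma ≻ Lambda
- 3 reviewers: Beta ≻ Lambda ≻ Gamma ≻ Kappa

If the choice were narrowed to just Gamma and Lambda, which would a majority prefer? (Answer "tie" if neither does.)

Lambda

Ballots ranking Gamma above Lambda: 3 + 3 = 6.
Ballots ranking Lambda above Gamma: 15 − 6 = 9.
Lambda wins the head-to-head 9–6.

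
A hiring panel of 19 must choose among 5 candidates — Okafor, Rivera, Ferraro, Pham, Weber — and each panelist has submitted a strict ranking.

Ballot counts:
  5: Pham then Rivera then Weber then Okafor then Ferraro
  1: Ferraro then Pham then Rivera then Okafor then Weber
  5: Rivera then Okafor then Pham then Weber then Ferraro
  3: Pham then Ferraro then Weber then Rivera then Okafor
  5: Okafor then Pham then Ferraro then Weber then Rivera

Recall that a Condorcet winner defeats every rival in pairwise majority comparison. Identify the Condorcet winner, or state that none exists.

none

Pairwise majorities:
Okafor–Rivera: Rivera 14–5.
Okafor vs Ferraro: Okafor, 15–4.
Okafor vs Pham: Okafor wins 10–9.
Okafor–Weber: Okafor 11–8.
Rivera vs Ferraro: Rivera, 10–9.
Rivera–Pham: Pham 14–5.
Rivera vs Weber: Rivera, 11–8.
Ferraro vs Pham: Pham wins 18–1.
Ferraro vs Weber: Weber, 10–9.
Pham vs Weber: Pham, 19–0.
Each candidate drops at least one matchup (Okafor loses to Rivera; Rivera loses to Pham; Ferraro loses to Okafor; Pham loses to Okafor; Weber loses to Okafor); the cycle Okafor beats Pham beats Rivera beats Okafor rules out a Condorcet winner.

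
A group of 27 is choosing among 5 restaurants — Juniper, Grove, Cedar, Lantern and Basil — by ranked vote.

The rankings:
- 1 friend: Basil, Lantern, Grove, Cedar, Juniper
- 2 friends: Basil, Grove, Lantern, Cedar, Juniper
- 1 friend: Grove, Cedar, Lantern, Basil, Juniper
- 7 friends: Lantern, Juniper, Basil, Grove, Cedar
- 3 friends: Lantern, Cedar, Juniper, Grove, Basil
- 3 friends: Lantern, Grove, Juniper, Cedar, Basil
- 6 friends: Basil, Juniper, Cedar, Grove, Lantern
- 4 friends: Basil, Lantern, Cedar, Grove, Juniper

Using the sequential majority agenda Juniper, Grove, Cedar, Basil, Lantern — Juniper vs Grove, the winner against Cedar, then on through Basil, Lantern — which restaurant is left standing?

Round 1: Juniper vs Grove — 16–11, Juniper advances.
Round 2: Juniper vs Cedar — 16–11, Juniper advances.
Round 3: Juniper vs Basil — 13–14, Basil advances.
Round 4: Basil vs Lantern — 13–14, Lantern advances.
Lantern survives the agenda.

Lantern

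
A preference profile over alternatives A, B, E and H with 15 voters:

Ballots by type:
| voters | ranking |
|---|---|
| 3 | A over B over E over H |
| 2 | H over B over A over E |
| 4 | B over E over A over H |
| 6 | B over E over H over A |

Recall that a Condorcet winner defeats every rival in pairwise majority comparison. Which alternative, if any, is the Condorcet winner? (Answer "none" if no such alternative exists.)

Pairwise majorities:
A vs B: 3 for A, 12 for B — B by 12–3.
A vs E: A preferred on 3+2 = 5 ballots; E wins 10–5.
A vs H: 3+4 = 7 for A, 8 for H — H by 8–7.
B vs E: B preferred on 3+2+4+6 = 15 ballots; B wins 15–0.
B vs H: 13 to 2, B.
E vs H: E is ranked higher on 3+4+6 = 13 ballots, H on 2. E wins 13–2.
B beats each of A, E, H — B is the Condorcet winner.

B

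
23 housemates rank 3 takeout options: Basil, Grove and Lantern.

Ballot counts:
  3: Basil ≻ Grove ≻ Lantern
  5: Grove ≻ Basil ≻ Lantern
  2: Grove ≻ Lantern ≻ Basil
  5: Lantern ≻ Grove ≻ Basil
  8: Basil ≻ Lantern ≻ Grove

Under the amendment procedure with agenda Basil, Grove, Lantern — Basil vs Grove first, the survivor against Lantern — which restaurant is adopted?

Lantern

Round 1: Basil vs Grove — 11–12, Grove advances.
Round 2: Grove vs Lantern — 10–13, Lantern advances.
Lantern survives the agenda.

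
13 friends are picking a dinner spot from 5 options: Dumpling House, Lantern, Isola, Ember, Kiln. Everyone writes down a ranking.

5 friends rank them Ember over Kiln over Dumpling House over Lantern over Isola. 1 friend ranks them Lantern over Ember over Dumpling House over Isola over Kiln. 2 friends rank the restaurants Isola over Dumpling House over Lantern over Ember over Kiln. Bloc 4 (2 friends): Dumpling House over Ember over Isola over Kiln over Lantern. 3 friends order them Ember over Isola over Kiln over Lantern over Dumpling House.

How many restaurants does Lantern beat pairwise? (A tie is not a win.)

Lantern against each rival (13 friends):
Lantern vs Dumpling House: 1+3 = 4 for Lantern, 9 for Dumpling House — Dumpling House by 9–4.
Lantern vs Isola: Lantern is ranked higher on 5+1 = 6 ballots, Isola on 7. Isola wins 7–6.
Lantern vs Ember: 1+2 = 3 for Lantern, 10 for Ember — Ember by 10–3.
Lantern vs Kiln: 1+2 = 3 for Lantern, 10 for Kiln — Kiln by 10–3.
Lantern beats no one; loses to Dumpling House, Isola, Ember, Kiln — 0 pairwise wins.

0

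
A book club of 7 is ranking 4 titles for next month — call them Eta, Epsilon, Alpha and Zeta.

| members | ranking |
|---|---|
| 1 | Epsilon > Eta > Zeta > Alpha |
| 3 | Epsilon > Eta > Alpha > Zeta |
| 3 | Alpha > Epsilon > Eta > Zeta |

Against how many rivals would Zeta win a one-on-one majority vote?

Zeta against each rival (7 members):
Zeta vs Eta: Zeta preferred on 0 ballots; Eta wins 7–0.
Zeta vs Epsilon: Zeta preferred on 0 ballots; Epsilon wins 7–0.
Zeta–Alpha: Alpha 6–1.
Zeta beats no one; loses to Eta, Epsilon, Alpha — 0 pairwise wins.

0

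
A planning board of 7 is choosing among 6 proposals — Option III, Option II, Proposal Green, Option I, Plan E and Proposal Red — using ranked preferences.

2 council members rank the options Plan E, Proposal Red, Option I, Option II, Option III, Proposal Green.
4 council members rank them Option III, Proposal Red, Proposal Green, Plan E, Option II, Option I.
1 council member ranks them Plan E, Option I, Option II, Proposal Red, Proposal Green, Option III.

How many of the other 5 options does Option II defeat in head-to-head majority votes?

1

Option II against each rival (7 council members):
Option II vs Option III: Option II preferred on 2+1 = 3 ballots; Option III wins 4–3.
Option II–Proposal Green: Proposal Green 4–3.
Option II vs Option I: Option II, 4–3.
Option II vs Plan E: Option II preferred on 0 ballots; Plan E wins 7–0.
Option II vs Proposal Red: 1 to 6, Proposal Red.
Option II beats Option I; loses to Option III, Proposal Green, Plan E, Proposal Red — 1 pairwise win.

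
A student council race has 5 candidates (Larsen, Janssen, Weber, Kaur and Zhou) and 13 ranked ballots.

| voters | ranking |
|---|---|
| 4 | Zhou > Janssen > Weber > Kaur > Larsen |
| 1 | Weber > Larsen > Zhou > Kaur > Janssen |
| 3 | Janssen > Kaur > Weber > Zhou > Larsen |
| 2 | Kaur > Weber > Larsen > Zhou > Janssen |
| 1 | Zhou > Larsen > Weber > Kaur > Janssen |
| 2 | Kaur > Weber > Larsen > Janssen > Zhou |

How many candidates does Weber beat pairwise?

Weber against each rival (13 voters):
Weber vs Larsen: Weber, 12–1.
Weber vs Janssen: Janssen wins 7–6.
Weber vs Kaur: Kaur wins 7–6.
Weber vs Zhou: 1+3+2+2 = 8 for Weber, 5 for Zhou — Weber by 8–5.
Weber beats Larsen, Zhou; loses to Janssen, Kaur — 2 pairwise wins.

2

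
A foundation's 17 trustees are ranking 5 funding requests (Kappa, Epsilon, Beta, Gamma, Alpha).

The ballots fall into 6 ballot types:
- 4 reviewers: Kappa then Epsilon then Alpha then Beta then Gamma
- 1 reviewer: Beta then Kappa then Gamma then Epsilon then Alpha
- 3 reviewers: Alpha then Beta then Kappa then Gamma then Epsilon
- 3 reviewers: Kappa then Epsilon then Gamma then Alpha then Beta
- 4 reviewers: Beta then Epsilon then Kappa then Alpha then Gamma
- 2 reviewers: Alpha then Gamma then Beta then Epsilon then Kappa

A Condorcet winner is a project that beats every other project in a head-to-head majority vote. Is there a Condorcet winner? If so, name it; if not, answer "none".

none

Head-to-head results (17 reviewers):
Kappa vs Epsilon: 11 to 6, Kappa.
Kappa vs Beta: Beta wins 10–7.
Kappa vs Gamma: Kappa, 15–2.
Kappa–Alpha: Kappa 12–5.
Epsilon vs Beta: Beta wins 10–7.
Epsilon–Gamma: Epsilon 11–6.
Epsilon vs Alpha: 12 to 5, Epsilon.
Beta–Gamma: Beta 12–5.
Beta vs Alpha: 1+4 = 5 for Beta, 12 for Alpha — Alpha by 12–5.
Gamma vs Alpha: Gamma preferred on 1+3 = 4 ballots; Alpha wins 13–4.
No project is unbeaten: Kappa loses to Beta; Epsilon loses to Kappa; Beta loses to Alpha; Gamma loses to Kappa; Alpha loses to Kappa. In particular Kappa > Alpha > Beta > Kappa is a majority cycle — no Condorcet winner exists.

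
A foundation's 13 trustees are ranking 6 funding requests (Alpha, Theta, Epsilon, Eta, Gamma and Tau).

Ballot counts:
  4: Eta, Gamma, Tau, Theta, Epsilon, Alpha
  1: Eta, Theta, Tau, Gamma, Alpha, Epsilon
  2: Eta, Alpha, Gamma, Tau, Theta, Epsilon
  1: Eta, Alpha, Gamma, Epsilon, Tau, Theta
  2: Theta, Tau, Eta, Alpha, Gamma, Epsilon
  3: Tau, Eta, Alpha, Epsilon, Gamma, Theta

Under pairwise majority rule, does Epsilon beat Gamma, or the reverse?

Ballots ranking Epsilon above Gamma: 3.
Ballots ranking Gamma above Epsilon: 13 − 3 = 10.
Gamma wins the head-to-head 10–3.

Gamma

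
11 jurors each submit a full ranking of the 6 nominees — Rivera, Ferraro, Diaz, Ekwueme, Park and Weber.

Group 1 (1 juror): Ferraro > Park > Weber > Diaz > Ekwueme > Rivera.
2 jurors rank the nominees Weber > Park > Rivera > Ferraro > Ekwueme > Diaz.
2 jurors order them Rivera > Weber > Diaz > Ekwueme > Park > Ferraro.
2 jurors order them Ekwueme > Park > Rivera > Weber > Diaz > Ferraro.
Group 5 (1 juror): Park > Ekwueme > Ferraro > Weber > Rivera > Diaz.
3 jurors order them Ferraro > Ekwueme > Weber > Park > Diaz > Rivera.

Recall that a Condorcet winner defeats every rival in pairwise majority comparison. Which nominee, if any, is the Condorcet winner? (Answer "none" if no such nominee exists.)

none

Head-to-head results (11 jurors):
Rivera vs Ferraro: Rivera wins 6–5.
Rivera vs Diaz: Rivera wins 7–4.
Rivera vs Ekwueme: Ekwueme, 7–4.
Rivera vs Park: Park, 9–2.
Rivera vs Weber: Weber, 7–4.
Ferraro–Diaz: Ferraro 7–4.
Ferraro–Ekwueme: Ferraro 6–5.
Ferraro vs Park: Park wins 7–4.
Ferraro–Weber: Weber 6–5.
Diaz vs Ekwueme: Ekwueme wins 8–3.
Diaz vs Park: Park wins 9–2.
Diaz vs Weber: Weber, 11–0.
Ekwueme vs Park: Ekwueme wins 7–4.
Ekwueme vs Weber: Ekwueme wins 6–5.
Park vs Weber: Weber, 7–4.
Each nominee drops at least one matchup (Rivera loses to Ekwueme; Ferraro loses to Rivera; Diaz loses to Rivera; Ekwueme loses to Ferraro; Park loses to Ekwueme; Weber loses to Ekwueme); the cycle Rivera beats Ferraro beats Ekwueme beats Rivera rules out a Condorcet winner.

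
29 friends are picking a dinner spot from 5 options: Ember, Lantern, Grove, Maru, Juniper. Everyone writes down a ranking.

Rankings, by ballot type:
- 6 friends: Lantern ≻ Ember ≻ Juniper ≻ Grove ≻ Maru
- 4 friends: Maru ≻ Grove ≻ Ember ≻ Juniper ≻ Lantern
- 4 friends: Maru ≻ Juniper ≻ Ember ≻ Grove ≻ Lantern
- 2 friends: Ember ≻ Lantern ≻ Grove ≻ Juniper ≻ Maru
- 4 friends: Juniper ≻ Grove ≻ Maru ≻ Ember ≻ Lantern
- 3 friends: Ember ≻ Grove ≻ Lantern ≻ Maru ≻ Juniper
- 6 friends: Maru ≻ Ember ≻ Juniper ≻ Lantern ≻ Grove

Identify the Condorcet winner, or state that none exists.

Head-to-head results (29 friends):
Ember–Lantern: Ember 23–6.
Ember vs Grove: Ember, 21–8.
Ember vs Maru: 11 to 18, Maru.
Ember vs Juniper: Ember wins 21–8.
Lantern vs Grove: 14 to 15, Grove.
Lantern vs Maru: 6+2+3 = 11 for Lantern, 18 for Maru — Maru by 18–11.
Lantern vs Juniper: 11 to 18, Juniper.
Grove vs Maru: Grove is ranked higher on 6+2+4+3 = 15 ballots, Maru on 14. Grove wins 15–14.
Grove vs Juniper: Juniper, 20–9.
Maru–Juniper: Maru 17–12.
Every restaurant loses at least once (Ember loses to Maru; Lantern loses to Ember; Grove loses to Ember; Maru loses to Grove; Juniper loses to Ember). The majority relation contains the cycle Ember > Grove > Maru > Ember, so there is no Condorcet winner.

none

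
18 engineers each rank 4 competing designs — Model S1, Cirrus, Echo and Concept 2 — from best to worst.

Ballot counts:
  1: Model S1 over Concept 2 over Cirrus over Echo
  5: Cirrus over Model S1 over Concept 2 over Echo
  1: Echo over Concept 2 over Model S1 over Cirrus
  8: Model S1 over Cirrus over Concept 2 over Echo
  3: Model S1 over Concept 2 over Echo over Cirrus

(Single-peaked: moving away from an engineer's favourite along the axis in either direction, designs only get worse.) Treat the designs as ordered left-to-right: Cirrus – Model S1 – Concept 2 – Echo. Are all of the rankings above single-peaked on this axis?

yes

Axis positions: Cirrus=1, Model S1=2, Concept 2=3, Echo=4.
Faction 1 (peak Model S1 at position 2): ranking walks positions 2-3-1-4, expanding outward from the peak — single-peaked.
Faction 2 (peak Cirrus at position 1): ranking walks positions 1-2-3-4, expanding outward from the peak — single-peaked.
Faction 3 (peak Echo at position 4): ranking walks positions 4-3-2-1, expanding outward from the peak — single-peaked.
Faction 4 (peak Model S1 at position 2): ranking walks positions 2-1-3-4, expanding outward from the peak — single-peaked.
Faction 5 (peak Model S1 at position 2): ranking walks positions 2-3-4-1, expanding outward from the peak — single-peaked.
Every ranking is single-peaked on this axis.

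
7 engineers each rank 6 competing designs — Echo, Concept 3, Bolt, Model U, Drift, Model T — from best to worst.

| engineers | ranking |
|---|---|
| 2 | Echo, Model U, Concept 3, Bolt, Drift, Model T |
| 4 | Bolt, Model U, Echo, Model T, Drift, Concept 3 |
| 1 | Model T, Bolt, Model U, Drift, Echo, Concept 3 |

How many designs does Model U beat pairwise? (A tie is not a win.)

Model U against each rival (7 engineers):
Model U vs Echo: Model U preferred on 4+1 = 5 ballots; Model U wins 5–2.
Model U vs Concept 3: 2+4+1 = 7 for Model U, 0 for Concept 3 — Model U by 7–0.
Model U vs Bolt: 2 for Model U, 5 for Bolt — Bolt by 5–2.
Model U vs Drift: 2+4+1 = 7 for Model U, 0 for Drift — Model U by 7–0.
Model U vs Model T: Model U, 6–1.
Model U beats Echo, Concept 3, Drift, Model T; loses to Bolt — 4 pairwise wins.

4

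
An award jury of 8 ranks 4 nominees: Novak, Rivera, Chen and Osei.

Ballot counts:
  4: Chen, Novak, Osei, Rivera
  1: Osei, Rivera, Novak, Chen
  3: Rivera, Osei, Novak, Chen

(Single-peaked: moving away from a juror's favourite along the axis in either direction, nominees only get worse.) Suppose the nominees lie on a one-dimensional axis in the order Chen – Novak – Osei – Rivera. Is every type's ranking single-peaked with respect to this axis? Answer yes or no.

yes

Axis positions: Chen=1, Novak=2, Osei=3, Rivera=4.
Type 1 (peak Chen at position 1): ranking walks positions 1-2-3-4, expanding outward from the peak — single-peaked.
Type 2 (peak Osei at position 3): ranking walks positions 3-4-2-1, expanding outward from the peak — single-peaked.
Type 3 (peak Rivera at position 4): ranking walks positions 4-3-2-1, expanding outward from the peak — single-peaked.
Every ranking is single-peaked on this axis.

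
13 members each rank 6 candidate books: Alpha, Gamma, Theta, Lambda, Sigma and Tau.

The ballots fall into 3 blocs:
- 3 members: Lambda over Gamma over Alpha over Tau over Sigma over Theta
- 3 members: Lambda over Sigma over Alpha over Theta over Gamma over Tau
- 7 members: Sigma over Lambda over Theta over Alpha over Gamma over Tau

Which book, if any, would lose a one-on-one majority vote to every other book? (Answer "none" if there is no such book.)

Tau

Pairwise majorities:
Alpha vs Gamma: 10 to 3, Alpha.
Alpha vs Theta: Theta, 7–6.
Alpha vs Lambda: Alpha preferred on 0 ballots; Lambda wins 13–0.
Alpha vs Sigma: 3 for Alpha, 10 for Sigma — Sigma by 10–3.
Alpha vs Tau: Alpha, 13–0.
Gamma vs Theta: Theta, 10–3.
Gamma vs Lambda: Gamma preferred on 0 ballots; Lambda wins 13–0.
Gamma vs Sigma: Sigma, 10–3.
Gamma–Tau: Gamma 13–0.
Theta vs Lambda: Lambda, 13–0.
Theta vs Sigma: 0 to 13, Sigma.
Theta vs Tau: 10 to 3, Theta.
Lambda vs Sigma: Sigma, 7–6.
Lambda vs Tau: Lambda, 13–0.
Sigma vs Tau: Sigma, 10–3.
Tau is beaten in every head-to-head and is the Condorcet loser.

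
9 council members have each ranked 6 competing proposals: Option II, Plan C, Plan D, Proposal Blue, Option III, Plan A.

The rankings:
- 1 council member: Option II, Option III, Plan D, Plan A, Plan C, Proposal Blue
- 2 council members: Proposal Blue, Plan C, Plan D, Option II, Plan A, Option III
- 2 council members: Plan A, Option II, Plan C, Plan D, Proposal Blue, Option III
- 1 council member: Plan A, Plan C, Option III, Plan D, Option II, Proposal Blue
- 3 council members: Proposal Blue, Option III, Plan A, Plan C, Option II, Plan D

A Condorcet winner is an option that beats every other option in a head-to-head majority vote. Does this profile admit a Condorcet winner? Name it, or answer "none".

Proposal Blue

Check each pair by majority over 9 ballots:
Option II vs Plan C: Plan C, 6–3.
Option II vs Plan D: Option II wins 6–3.
Option II vs Proposal Blue: Proposal Blue, 5–4.
Option II vs Option III: Option II wins 5–4.
Option II vs Plan A: Plan A, 6–3.
Plan C vs Plan D: Plan C, 8–1.
Plan C vs Proposal Blue: Proposal Blue wins 5–4.
Plan C vs Option III: Plan C wins 5–4.
Plan C vs Plan A: Plan A wins 7–2.
Plan D vs Proposal Blue: Proposal Blue, 5–4.
Plan D vs Option III: Option III wins 5–4.
Plan D–Plan A: Plan A 6–3.
Proposal Blue vs Option III: Proposal Blue, 7–2.
Proposal Blue vs Plan A: Proposal Blue, 5–4.
Option III–Plan A: Plan A 5–4.
Proposal Blue beats each of Option II, Plan C, Plan D, Option III, Plan A — Proposal Blue is the Condorcet winner.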